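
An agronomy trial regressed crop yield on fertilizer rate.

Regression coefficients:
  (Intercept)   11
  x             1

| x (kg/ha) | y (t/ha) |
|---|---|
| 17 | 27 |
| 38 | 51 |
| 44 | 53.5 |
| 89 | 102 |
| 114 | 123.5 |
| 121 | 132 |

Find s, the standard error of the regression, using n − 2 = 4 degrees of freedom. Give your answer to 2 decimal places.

x=17: ŷ = 11 + 17 = 28; e = 27 − 28 = -1
x=38: ŷ = 11 + 38 = 49; e = 51 − 49 = 2
x=44: ŷ = 11 + 44 = 55; e = 53.5 − 55 = -1.5
x=89: ŷ = 11 + 89 = 100; e = 102 − 100 = 2
x=114: ŷ = 11 + 114 = 125; e = 123.5 − 125 = -1.5
x=121: ŷ = 11 + 121 = 132; e = 132 − 132 = 0
SSE = 1 + 4 + 2.25 + 4 + 2.25 + 0 = 13.5
s = √(13.5/4) = √3.375 ≈ 1.84

s = 1.84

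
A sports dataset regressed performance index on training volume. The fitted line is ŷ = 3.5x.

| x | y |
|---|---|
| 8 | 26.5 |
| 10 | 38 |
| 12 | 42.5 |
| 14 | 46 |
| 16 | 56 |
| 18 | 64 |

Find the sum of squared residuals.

x=8: ŷ = 3.5·8 = 28; r = 26.5 − 28 = -1.5
x=10: ŷ = 3.5·10 = 35; r = 38 − 35 = 3
x=12: ŷ = 3.5·12 = 42; r = 42.5 − 42 = 0.5
x=14: ŷ = 3.5·14 = 49; r = 46 − 49 = -3
x=16: ŷ = 3.5·16 = 56; r = 56 − 56 = 0
x=18: ŷ = 3.5·18 = 63; r = 64 − 63 = 1
SSE = 2.25 + 9 + 0.25 + 9 + 0 + 1 = 21.5

SSE = 21.5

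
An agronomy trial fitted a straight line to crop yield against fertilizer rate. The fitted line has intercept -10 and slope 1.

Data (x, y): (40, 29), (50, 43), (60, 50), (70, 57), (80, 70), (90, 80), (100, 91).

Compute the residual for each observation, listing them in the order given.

x=40: ŷ = -10 + 40 = 30; e = 29 − 30 = -1
x=50: ŷ = -10 + 50 = 40; e = 43 − 40 = 3
x=60: ŷ = -10 + 60 = 50; e = 50 − 50 = 0
x=70: ŷ = -10 + 70 = 60; e = 57 − 60 = -3
x=80: ŷ = -10 + 80 = 70; e = 70 − 70 = 0
x=90: ŷ = -10 + 90 = 80; e = 80 − 80 = 0
x=100: ŷ = -10 + 100 = 90; e = 91 − 90 = 1

-1, 3, 0, -3, 0, 0, 1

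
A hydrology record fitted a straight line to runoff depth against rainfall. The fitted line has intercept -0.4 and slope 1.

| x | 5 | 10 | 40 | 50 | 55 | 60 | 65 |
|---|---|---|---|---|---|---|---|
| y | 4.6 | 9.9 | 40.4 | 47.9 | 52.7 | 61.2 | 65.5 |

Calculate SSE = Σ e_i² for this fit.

SSE = 10.6

x=5: ŷ = -0.4 + 5 = 4.6; e = 4.6 − 4.6 = 0
x=10: ŷ = -0.4 + 10 = 9.6; e = 9.9 − 9.6 = 0.3
x=40: ŷ = -0.4 + 40 = 39.6; e = 40.4 − 39.6 = 0.8
x=50: ŷ = -0.4 + 50 = 49.6; e = 47.9 − 49.6 = -1.7
x=55: ŷ = -0.4 + 55 = 54.6; e = 52.7 − 54.6 = -1.9
x=60: ŷ = -0.4 + 60 = 59.6; e = 61.2 − 59.6 = 1.6
x=65: ŷ = -0.4 + 65 = 64.6; e = 65.5 − 64.6 = 0.9
SSE = 0 + 0.09 + 0.64 + 2.89 + 3.61 + 2.56 + 0.81 = 10.6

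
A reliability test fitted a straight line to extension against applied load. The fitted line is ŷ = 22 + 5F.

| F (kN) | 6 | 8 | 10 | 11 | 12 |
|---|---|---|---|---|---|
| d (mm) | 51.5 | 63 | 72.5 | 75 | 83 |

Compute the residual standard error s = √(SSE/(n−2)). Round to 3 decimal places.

F=6: ŷ = 22 + 5·6 = 52; r = 51.5 − 52 = -0.5
F=8: ŷ = 22 + 5·8 = 62; r = 63 − 62 = 1
F=10: ŷ = 22 + 5·10 = 72; r = 72.5 − 72 = 0.5
F=11: ŷ = 22 + 5·11 = 77; r = 75 − 77 = -2
F=12: ŷ = 22 + 5·12 = 82; r = 83 − 82 = 1
SSE = 0.25 + 1 + 0.25 + 4 + 1 = 6.5
s = √(6.5/3) = √2.16667 ≈ 1.472

s = 1.472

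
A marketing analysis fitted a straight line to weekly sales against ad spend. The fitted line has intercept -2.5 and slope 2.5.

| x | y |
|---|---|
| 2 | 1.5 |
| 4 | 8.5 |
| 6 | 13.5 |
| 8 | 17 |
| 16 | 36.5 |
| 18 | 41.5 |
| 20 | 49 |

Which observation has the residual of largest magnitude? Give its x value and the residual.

x=2: ŷ = -2.5 + 2.5·2 = 2.5; e = 1.5 − 2.5 = -1
x=4: ŷ = -2.5 + 2.5·4 = 7.5; e = 8.5 − 7.5 = 1
x=6: ŷ = -2.5 + 2.5·6 = 12.5; e = 13.5 − 12.5 = 1
x=8: ŷ = -2.5 + 2.5·8 = 17.5; e = 17 − 17.5 = -0.5
x=16: ŷ = -2.5 + 2.5·16 = 37.5; e = 36.5 − 37.5 = -1
x=18: ŷ = -2.5 + 2.5·18 = 42.5; e = 41.5 − 42.5 = -1
x=20: ŷ = -2.5 + 2.5·20 = 47.5; e = 49 − 47.5 = 1.5
Largest |e| is 1.5 at x = 20, residual 1.5.

x = 20, e = 1.5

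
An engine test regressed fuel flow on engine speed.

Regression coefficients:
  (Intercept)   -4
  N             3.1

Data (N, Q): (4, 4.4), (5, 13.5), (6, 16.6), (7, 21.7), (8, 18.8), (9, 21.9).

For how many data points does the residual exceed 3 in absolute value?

2

N=4: Q̂ = -4 + 3.1·4 = 8.4; e = 4.4 − 8.4 = -4
N=5: Q̂ = -4 + 3.1·5 = 11.5; e = 13.5 − 11.5 = 2
N=6: Q̂ = -4 + 3.1·6 = 14.6; e = 16.6 − 14.6 = 2
N=7: Q̂ = -4 + 3.1·7 = 17.7; e = 21.7 − 17.7 = 4
N=8: Q̂ = -4 + 3.1·8 = 20.8; e = 18.8 − 20.8 = -2
N=9: Q̂ = -4 + 3.1·9 = 23.9; e = 21.9 − 23.9 = -2
|e| > 3: N=4 (|e|=4), N=7 (|e|=4) → 2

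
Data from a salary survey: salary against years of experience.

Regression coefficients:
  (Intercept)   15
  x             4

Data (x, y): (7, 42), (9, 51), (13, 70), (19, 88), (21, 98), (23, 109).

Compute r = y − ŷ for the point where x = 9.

r = 0

ŷ = 15 + 4·9 = 51
r = 51 − 51 = 0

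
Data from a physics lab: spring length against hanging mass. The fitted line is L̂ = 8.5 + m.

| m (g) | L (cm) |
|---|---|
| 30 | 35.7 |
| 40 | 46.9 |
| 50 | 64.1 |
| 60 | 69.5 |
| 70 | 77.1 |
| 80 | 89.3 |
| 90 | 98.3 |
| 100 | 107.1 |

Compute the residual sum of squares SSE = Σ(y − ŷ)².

m=30: L̂ = 8.5 + 30 = 38.5; e = 35.7 − 38.5 = -2.8
m=40: L̂ = 8.5 + 40 = 48.5; e = 46.9 − 48.5 = -1.6
m=50: L̂ = 8.5 + 50 = 58.5; e = 64.1 − 58.5 = 5.6
m=60: L̂ = 8.5 + 60 = 68.5; e = 69.5 − 68.5 = 1
m=70: L̂ = 8.5 + 70 = 78.5; e = 77.1 − 78.5 = -1.4
m=80: L̂ = 8.5 + 80 = 88.5; e = 89.3 − 88.5 = 0.8
m=90: L̂ = 8.5 + 90 = 98.5; e = 98.3 − 98.5 = -0.2
m=100: L̂ = 8.5 + 100 = 108.5; e = 107.1 − 108.5 = -1.4
SSE = 7.84 + 2.56 + 31.36 + 1 + 1.96 + 0.64 + 0.04 + 1.96 = 47.36

SSE = 47.36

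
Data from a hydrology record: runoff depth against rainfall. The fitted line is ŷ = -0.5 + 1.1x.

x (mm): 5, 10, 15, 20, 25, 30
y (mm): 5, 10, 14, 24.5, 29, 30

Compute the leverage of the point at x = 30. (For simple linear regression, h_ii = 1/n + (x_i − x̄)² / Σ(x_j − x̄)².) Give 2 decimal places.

h = 0.52

x̄ = (5 + 10 + 15 + 20 + 25 + 30)/6 = 17.5
Σ(x − x̄)² = 156.25 + 56.25 + 6.25 + 6.25 + 56.25 + 156.25 = 437.5
h = 1/6 + (12.5)²/437.5 = 0.166667 + 0.357143 = 0.52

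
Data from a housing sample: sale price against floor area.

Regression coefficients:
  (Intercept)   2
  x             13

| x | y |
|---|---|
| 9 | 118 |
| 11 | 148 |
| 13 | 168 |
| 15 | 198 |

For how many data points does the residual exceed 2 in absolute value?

x=9: ŷ = 2 + 13·9 = 119; e = 118 − 119 = -1
x=11: ŷ = 2 + 13·11 = 145; e = 148 − 145 = 3
x=13: ŷ = 2 + 13·13 = 171; e = 168 − 171 = -3
x=15: ŷ = 2 + 13·15 = 197; e = 198 − 197 = 1
|e| > 2: x=11 (|e|=3), x=13 (|e|=3) → 2

2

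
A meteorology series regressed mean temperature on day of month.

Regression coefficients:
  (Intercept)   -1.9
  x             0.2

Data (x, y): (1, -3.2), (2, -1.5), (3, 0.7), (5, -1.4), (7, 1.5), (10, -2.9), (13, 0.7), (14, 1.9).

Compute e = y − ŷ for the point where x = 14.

ŷ = -1.9 + 0.2·14 = 0.9
e = 1.9 − 0.9 = 1

e = 1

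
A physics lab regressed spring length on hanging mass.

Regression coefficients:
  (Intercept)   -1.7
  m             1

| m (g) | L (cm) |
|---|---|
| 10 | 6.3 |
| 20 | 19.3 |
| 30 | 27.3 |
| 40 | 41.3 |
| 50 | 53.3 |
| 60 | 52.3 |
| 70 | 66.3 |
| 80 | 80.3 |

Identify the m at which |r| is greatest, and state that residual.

m=10: L̂ = -1.7 + 10 = 8.3; r = 6.3 − 8.3 = -2
m=20: L̂ = -1.7 + 20 = 18.3; r = 19.3 − 18.3 = 1
m=30: L̂ = -1.7 + 30 = 28.3; r = 27.3 − 28.3 = -1
m=40: L̂ = -1.7 + 40 = 38.3; r = 41.3 − 38.3 = 3
m=50: L̂ = -1.7 + 50 = 48.3; r = 53.3 − 48.3 = 5
m=60: L̂ = -1.7 + 60 = 58.3; r = 52.3 − 58.3 = -6
m=70: L̂ = -1.7 + 70 = 68.3; r = 66.3 − 68.3 = -2
m=80: L̂ = -1.7 + 80 = 78.3; r = 80.3 − 78.3 = 2
Largest |r| is 6 at m = 60, residual -6.

m = 60, r = -6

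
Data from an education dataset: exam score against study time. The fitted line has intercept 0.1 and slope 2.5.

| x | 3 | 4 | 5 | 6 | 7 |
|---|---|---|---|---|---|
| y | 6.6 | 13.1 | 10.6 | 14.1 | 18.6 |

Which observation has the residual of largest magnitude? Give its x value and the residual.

x=3: ŷ = 0.1 + 2.5·3 = 7.6; e = 6.6 − 7.6 = -1
x=4: ŷ = 0.1 + 2.5·4 = 10.1; e = 13.1 − 10.1 = 3
x=5: ŷ = 0.1 + 2.5·5 = 12.6; e = 10.6 − 12.6 = -2
x=6: ŷ = 0.1 + 2.5·6 = 15.1; e = 14.1 − 15.1 = -1
x=7: ŷ = 0.1 + 2.5·7 = 17.6; e = 18.6 − 17.6 = 1
Largest |e| is 3 at x = 4, residual 3.

x = 4, e = 3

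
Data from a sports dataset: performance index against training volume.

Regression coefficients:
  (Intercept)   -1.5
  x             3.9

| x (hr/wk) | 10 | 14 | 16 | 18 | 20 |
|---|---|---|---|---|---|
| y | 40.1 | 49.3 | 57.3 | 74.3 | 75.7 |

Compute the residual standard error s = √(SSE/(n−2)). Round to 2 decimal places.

s = 4.70

x=10: ŷ = -1.5 + 3.9·10 = 37.5; r = 40.1 − 37.5 = 2.6
x=14: ŷ = -1.5 + 3.9·14 = 53.1; r = 49.3 − 53.1 = -3.8
x=16: ŷ = -1.5 + 3.9·16 = 60.9; r = 57.3 − 60.9 = -3.6
x=18: ŷ = -1.5 + 3.9·18 = 68.7; r = 74.3 − 68.7 = 5.6
x=20: ŷ = -1.5 + 3.9·20 = 76.5; r = 75.7 − 76.5 = -0.8
SSE = 6.76 + 14.44 + 12.96 + 31.36 + 0.64 = 66.16
s = √(66.16/3) = √22.0533 ≈ 4.70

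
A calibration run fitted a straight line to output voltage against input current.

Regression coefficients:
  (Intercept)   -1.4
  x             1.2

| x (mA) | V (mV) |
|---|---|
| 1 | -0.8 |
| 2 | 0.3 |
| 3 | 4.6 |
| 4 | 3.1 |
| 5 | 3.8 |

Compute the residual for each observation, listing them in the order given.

-0.6, -0.7, 2.4, -0.3, -0.8

x=1: V̂ = -1.4 + 1.2·1 = -0.2; r = -0.8 − (-0.2) = -0.6
x=2: V̂ = -1.4 + 1.2·2 = 1; r = 0.3 − 1 = -0.7
x=3: V̂ = -1.4 + 1.2·3 = 2.2; r = 4.6 − 2.2 = 2.4
x=4: V̂ = -1.4 + 1.2·4 = 3.4; r = 3.1 − 3.4 = -0.3
x=5: V̂ = -1.4 + 1.2·5 = 4.6; r = 3.8 − 4.6 = -0.8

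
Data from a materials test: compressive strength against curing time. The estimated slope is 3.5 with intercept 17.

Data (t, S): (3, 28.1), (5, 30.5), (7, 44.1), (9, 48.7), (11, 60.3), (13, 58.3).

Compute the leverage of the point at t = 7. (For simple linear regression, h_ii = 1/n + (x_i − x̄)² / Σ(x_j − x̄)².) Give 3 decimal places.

t̄ = (3 + 5 + 7 + 9 + 11 + 13)/6 = 8
Σ(t − t̄)² = 25 + 9 + 1 + 1 + 9 + 25 = 70
h = 1/6 + (-1)²/70 = 0.166667 + 0.0142857 = 0.181

h = 0.181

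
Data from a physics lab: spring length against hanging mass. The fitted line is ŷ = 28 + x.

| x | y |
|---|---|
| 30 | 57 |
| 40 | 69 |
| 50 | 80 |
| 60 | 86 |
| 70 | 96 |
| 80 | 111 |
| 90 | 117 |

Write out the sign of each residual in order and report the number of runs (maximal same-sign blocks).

5 runs

x=30: ŷ = 28 + 30 = 58; r = 57 − 58 = -1
x=40: ŷ = 28 + 40 = 68; r = 69 − 68 = 1
x=50: ŷ = 28 + 50 = 78; r = 80 − 78 = 2
x=60: ŷ = 28 + 60 = 88; r = 86 − 88 = -2
x=70: ŷ = 28 + 70 = 98; r = 96 − 98 = -2
x=80: ŷ = 28 + 80 = 108; r = 111 − 108 = 3
x=90: ŷ = 28 + 90 = 118; r = 117 − 118 = -1
Signs: − + + − − + −
Runs: −×1, +×2, −×2, +×1, −×1 → 5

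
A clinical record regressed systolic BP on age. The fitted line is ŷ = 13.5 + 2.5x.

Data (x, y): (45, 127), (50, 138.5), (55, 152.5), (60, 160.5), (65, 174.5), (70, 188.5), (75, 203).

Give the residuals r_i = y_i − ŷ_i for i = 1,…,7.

x=45: ŷ = 13.5 + 2.5·45 = 126; r = 127 − 126 = 1
x=50: ŷ = 13.5 + 2.5·50 = 138.5; r = 138.5 − 138.5 = 0
x=55: ŷ = 13.5 + 2.5·55 = 151; r = 152.5 − 151 = 1.5
x=60: ŷ = 13.5 + 2.5·60 = 163.5; r = 160.5 − 163.5 = -3
x=65: ŷ = 13.5 + 2.5·65 = 176; r = 174.5 − 176 = -1.5
x=70: ŷ = 13.5 + 2.5·70 = 188.5; r = 188.5 − 188.5 = 0
x=75: ŷ = 13.5 + 2.5·75 = 201; r = 203 − 201 = 2

1, 0, 1.5, -3, -1.5, 0, 2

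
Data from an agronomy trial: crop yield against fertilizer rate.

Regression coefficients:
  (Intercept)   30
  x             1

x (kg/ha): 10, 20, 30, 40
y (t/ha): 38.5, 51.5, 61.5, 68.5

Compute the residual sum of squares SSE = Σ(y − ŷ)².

SSE = 9

x=10: ŷ = 30 + 10 = 40; r = 38.5 − 40 = -1.5
x=20: ŷ = 30 + 20 = 50; r = 51.5 − 50 = 1.5
x=30: ŷ = 30 + 30 = 60; r = 61.5 − 60 = 1.5
x=40: ŷ = 30 + 40 = 70; r = 68.5 − 70 = -1.5
SSE = 2.25 + 2.25 + 2.25 + 2.25 = 9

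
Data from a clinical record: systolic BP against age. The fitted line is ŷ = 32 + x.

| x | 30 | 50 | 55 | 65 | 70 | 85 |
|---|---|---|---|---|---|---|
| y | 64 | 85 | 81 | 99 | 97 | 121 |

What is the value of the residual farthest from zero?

x=30: ŷ = 32 + 30 = 62; e = 64 − 62 = 2
x=50: ŷ = 32 + 50 = 82; e = 85 − 82 = 3
x=55: ŷ = 32 + 55 = 87; e = 81 − 87 = -6
x=65: ŷ = 32 + 65 = 97; e = 99 − 97 = 2
x=70: ŷ = 32 + 70 = 102; e = 97 − 102 = -5
x=85: ŷ = 32 + 85 = 117; e = 121 − 117 = 4
Largest |e| is 6 at x = 55, residual -6.

e = -6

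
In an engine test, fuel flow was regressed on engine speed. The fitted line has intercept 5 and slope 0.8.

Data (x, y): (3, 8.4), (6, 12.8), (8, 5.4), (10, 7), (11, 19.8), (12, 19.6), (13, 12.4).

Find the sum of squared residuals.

SSE = 152

x=3: ŷ = 5 + 0.8·3 = 7.4; r = 8.4 − 7.4 = 1
x=6: ŷ = 5 + 0.8·6 = 9.8; r = 12.8 − 9.8 = 3
x=8: ŷ = 5 + 0.8·8 = 11.4; r = 5.4 − 11.4 = -6
x=10: ŷ = 5 + 0.8·10 = 13; r = 7 − 13 = -6
x=11: ŷ = 5 + 0.8·11 = 13.8; r = 19.8 − 13.8 = 6
x=12: ŷ = 5 + 0.8·12 = 14.6; r = 19.6 − 14.6 = 5
x=13: ŷ = 5 + 0.8·13 = 15.4; r = 12.4 − 15.4 = -3
SSE = 1 + 9 + 36 + 36 + 36 + 25 + 9 = 152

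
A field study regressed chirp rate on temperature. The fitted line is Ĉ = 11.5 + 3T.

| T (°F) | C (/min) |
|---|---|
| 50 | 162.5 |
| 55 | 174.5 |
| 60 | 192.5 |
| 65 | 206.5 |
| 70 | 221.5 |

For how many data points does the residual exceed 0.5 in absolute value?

3

T=50: Ĉ = 11.5 + 3·50 = 161.5; r = 162.5 − 161.5 = 1
T=55: Ĉ = 11.5 + 3·55 = 176.5; r = 174.5 − 176.5 = -2
T=60: Ĉ = 11.5 + 3·60 = 191.5; r = 192.5 − 191.5 = 1
T=65: Ĉ = 11.5 + 3·65 = 206.5; r = 206.5 − 206.5 = 0
T=70: Ĉ = 11.5 + 3·70 = 221.5; r = 221.5 − 221.5 = 0
|r| > 0.5: T=50 (|r|=1), T=55 (|r|=2), T=60 (|r|=1) → 3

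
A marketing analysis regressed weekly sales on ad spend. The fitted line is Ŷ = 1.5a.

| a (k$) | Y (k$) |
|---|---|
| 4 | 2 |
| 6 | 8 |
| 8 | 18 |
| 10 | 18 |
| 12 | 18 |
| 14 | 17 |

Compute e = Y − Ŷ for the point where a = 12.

Ŷ = 1.5·12 = 18
e = 18 − 18 = 0

e = 0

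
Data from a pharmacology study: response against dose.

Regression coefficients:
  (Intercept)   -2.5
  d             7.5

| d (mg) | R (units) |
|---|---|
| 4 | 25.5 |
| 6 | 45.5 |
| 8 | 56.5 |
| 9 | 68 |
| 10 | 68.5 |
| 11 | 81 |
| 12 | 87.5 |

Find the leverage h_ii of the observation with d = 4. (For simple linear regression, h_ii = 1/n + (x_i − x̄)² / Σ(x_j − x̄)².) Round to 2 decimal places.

h = 0.58

d̄ = (4 + 6 + 8 + 9 + 10 + 11 + 12)/7 = 8.57143
Σ(d − d̄)² = 20.898 + 6.61224 + 0.326531 + 0.183673 + 2.04082 + 5.89796 + 11.7551 = 47.7143
h = 1/7 + (-4.57143)²/47.7143 = 0.142857 + 0.437981 = 0.58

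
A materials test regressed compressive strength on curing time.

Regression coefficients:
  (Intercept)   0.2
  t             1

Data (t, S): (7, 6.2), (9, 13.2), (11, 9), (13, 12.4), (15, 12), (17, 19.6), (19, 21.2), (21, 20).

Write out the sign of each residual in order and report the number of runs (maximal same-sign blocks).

5 runs

t=7: Ŝ = 0.2 + 7 = 7.2; r = 6.2 − 7.2 = -1
t=9: Ŝ = 0.2 + 9 = 9.2; r = 13.2 − 9.2 = 4
t=11: Ŝ = 0.2 + 11 = 11.2; r = 9 − 11.2 = -2.2
t=13: Ŝ = 0.2 + 13 = 13.2; r = 12.4 − 13.2 = -0.8
t=15: Ŝ = 0.2 + 15 = 15.2; r = 12 − 15.2 = -3.2
t=17: Ŝ = 0.2 + 17 = 17.2; r = 19.6 − 17.2 = 2.4
t=19: Ŝ = 0.2 + 19 = 19.2; r = 21.2 − 19.2 = 2
t=21: Ŝ = 0.2 + 21 = 21.2; r = 20 − 21.2 = -1.2
Signs: − + − − − + + −
Runs: −×1, +×1, −×3, +×2, −×1 → 5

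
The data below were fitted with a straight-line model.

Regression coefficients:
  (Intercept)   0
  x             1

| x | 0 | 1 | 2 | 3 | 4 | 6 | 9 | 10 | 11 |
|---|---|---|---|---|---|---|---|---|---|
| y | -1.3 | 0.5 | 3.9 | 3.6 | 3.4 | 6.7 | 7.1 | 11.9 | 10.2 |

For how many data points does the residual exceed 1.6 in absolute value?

3

x=0: ŷ = 0 = 0; r = -1.3 − 0 = -1.3
x=1: ŷ = 1 = 1; r = 0.5 − 1 = -0.5
x=2: ŷ = 2 = 2; r = 3.9 − 2 = 1.9
x=3: ŷ = 3 = 3; r = 3.6 − 3 = 0.6
x=4: ŷ = 4 = 4; r = 3.4 − 4 = -0.6
x=6: ŷ = 6 = 6; r = 6.7 − 6 = 0.7
x=9: ŷ = 9 = 9; r = 7.1 − 9 = -1.9
x=10: ŷ = 10 = 10; r = 11.9 − 10 = 1.9
x=11: ŷ = 11 = 11; r = 10.2 − 11 = -0.8
|r| > 1.6: x=2 (|r|=1.9), x=9 (|r|=1.9), x=10 (|r|=1.9) → 3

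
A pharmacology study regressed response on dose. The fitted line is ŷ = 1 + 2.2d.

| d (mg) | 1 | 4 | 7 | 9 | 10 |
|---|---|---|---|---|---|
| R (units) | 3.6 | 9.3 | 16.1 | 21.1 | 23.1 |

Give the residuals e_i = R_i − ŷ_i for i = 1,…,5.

0.4, -0.5, -0.3, 0.3, 0.1

d=1: ŷ = 1 + 2.2·1 = 3.2; e = 3.6 − 3.2 = 0.4
d=4: ŷ = 1 + 2.2·4 = 9.8; e = 9.3 − 9.8 = -0.5
d=7: ŷ = 1 + 2.2·7 = 16.4; e = 16.1 − 16.4 = -0.3
d=9: ŷ = 1 + 2.2·9 = 20.8; e = 21.1 − 20.8 = 0.3
d=10: ŷ = 1 + 2.2·10 = 23; e = 23.1 − 23 = 0.1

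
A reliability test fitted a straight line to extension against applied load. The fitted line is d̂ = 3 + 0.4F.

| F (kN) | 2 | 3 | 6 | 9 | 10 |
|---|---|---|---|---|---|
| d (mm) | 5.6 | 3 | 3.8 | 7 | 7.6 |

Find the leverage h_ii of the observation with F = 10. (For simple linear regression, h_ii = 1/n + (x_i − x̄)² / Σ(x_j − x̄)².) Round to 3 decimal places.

F̄ = (2 + 3 + 6 + 9 + 10)/5 = 6
Σ(F − F̄)² = 16 + 9 + 0 + 9 + 16 = 50
h = 1/5 + (4)²/50 = 0.2 + 0.32 = 0.520

h = 0.520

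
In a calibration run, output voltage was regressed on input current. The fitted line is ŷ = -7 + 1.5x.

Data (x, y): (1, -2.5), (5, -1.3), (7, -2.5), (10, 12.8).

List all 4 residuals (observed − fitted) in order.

3, -1.8, -6, 4.8

x=1: ŷ = -7 + 1.5·1 = -5.5; r = -2.5 − (-5.5) = 3
x=5: ŷ = -7 + 1.5·5 = 0.5; r = -1.3 − 0.5 = -1.8
x=7: ŷ = -7 + 1.5·7 = 3.5; r = -2.5 − 3.5 = -6
x=10: ŷ = -7 + 1.5·10 = 8; r = 12.8 − 8 = 4.8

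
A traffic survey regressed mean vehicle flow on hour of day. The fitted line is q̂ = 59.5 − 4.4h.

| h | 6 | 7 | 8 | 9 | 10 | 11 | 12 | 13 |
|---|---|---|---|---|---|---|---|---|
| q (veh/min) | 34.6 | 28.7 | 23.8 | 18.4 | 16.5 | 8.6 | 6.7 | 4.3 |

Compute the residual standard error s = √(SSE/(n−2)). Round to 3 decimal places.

h=6: q̂ = 59.5 − 4.4·6 = 33.1; e = 34.6 − 33.1 = 1.5
h=7: q̂ = 59.5 − 4.4·7 = 28.7; e = 28.7 − 28.7 = 0
h=8: q̂ = 59.5 − 4.4·8 = 24.3; e = 23.8 − 24.3 = -0.5
h=9: q̂ = 59.5 − 4.4·9 = 19.9; e = 18.4 − 19.9 = -1.5
h=10: q̂ = 59.5 − 4.4·10 = 15.5; e = 16.5 − 15.5 = 1
h=11: q̂ = 59.5 − 4.4·11 = 11.1; e = 8.6 − 11.1 = -2.5
h=12: q̂ = 59.5 − 4.4·12 = 6.7; e = 6.7 − 6.7 = 0
h=13: q̂ = 59.5 − 4.4·13 = 2.3; e = 4.3 − 2.3 = 2
SSE = 2.25 + 0 + 0.25 + 2.25 + 1 + 6.25 + 0 + 4 = 16
s = √(16/6) = √2.66667 ≈ 1.633

s = 1.633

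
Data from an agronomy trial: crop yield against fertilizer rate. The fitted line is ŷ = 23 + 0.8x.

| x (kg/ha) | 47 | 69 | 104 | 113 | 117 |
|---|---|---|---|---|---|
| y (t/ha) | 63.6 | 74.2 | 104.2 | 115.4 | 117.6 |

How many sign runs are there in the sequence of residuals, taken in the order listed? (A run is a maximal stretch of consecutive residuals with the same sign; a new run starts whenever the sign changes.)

3 runs

x=47: ŷ = 23 + 0.8·47 = 60.6; r = 63.6 − 60.6 = 3
x=69: ŷ = 23 + 0.8·69 = 78.2; r = 74.2 − 78.2 = -4
x=104: ŷ = 23 + 0.8·104 = 106.2; r = 104.2 − 106.2 = -2
x=113: ŷ = 23 + 0.8·113 = 113.4; r = 115.4 − 113.4 = 2
x=117: ŷ = 23 + 0.8·117 = 116.6; r = 117.6 − 116.6 = 1
Signs: + − − + +
Runs: +×1, −×2, +×2 → 3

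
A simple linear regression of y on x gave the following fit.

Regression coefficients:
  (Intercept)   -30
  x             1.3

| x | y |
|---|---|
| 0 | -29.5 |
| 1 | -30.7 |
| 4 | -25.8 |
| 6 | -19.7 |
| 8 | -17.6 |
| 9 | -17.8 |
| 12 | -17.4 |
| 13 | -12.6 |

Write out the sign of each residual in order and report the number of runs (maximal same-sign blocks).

5 runs

x=0: ŷ = -30 + 1.3·0 = -30; r = -29.5 − (-30) = 0.5
x=1: ŷ = -30 + 1.3·1 = -28.7; r = -30.7 − (-28.7) = -2
x=4: ŷ = -30 + 1.3·4 = -24.8; r = -25.8 − (-24.8) = -1
x=6: ŷ = -30 + 1.3·6 = -22.2; r = -19.7 − (-22.2) = 2.5
x=8: ŷ = -30 + 1.3·8 = -19.6; r = -17.6 − (-19.6) = 2
x=9: ŷ = -30 + 1.3·9 = -18.3; r = -17.8 − (-18.3) = 0.5
x=12: ŷ = -30 + 1.3·12 = -14.4; r = -17.4 − (-14.4) = -3
x=13: ŷ = -30 + 1.3·13 = -13.1; r = -12.6 − (-13.1) = 0.5
Signs: + − − + + + − +
Runs: +×1, −×2, +×3, −×1, +×1 → 5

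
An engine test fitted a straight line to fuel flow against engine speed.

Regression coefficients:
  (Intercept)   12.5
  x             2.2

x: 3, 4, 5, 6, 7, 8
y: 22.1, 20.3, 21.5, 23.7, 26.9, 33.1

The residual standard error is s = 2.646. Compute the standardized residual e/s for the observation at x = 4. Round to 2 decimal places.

ŷ = 12.5 + 2.2·4 = 21.3
e = 20.3 − 21.3 = -1
e/s = -1 / 2.646 = -0.38

-0.38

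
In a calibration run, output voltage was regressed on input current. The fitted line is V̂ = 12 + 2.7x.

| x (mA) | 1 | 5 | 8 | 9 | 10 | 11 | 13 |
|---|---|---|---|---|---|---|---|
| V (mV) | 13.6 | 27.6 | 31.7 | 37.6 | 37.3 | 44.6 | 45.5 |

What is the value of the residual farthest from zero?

r = 2.9

x=1: V̂ = 12 + 2.7·1 = 14.7; r = 13.6 − 14.7 = -1.1
x=5: V̂ = 12 + 2.7·5 = 25.5; r = 27.6 − 25.5 = 2.1
x=8: V̂ = 12 + 2.7·8 = 33.6; r = 31.7 − 33.6 = -1.9
x=9: V̂ = 12 + 2.7·9 = 36.3; r = 37.6 − 36.3 = 1.3
x=10: V̂ = 12 + 2.7·10 = 39; r = 37.3 − 39 = -1.7
x=11: V̂ = 12 + 2.7·11 = 41.7; r = 44.6 − 41.7 = 2.9
x=13: V̂ = 12 + 2.7·13 = 47.1; r = 45.5 − 47.1 = -1.6
Largest |r| is 2.9 at x = 11, residual 2.9.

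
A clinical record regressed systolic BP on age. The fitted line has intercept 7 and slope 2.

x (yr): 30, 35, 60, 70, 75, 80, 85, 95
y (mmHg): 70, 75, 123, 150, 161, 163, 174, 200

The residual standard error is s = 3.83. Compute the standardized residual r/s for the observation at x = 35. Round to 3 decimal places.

-0.522

ŷ = 7 + 2·35 = 77
r = 75 − 77 = -2
r/s = -2 / 3.83 = -0.522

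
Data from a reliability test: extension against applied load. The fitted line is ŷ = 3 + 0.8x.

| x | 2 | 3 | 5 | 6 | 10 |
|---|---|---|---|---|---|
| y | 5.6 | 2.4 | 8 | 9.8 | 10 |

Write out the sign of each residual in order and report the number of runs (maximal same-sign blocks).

4 runs

x=2: ŷ = 3 + 0.8·2 = 4.6; r = 5.6 − 4.6 = 1
x=3: ŷ = 3 + 0.8·3 = 5.4; r = 2.4 − 5.4 = -3
x=5: ŷ = 3 + 0.8·5 = 7; r = 8 − 7 = 1
x=6: ŷ = 3 + 0.8·6 = 7.8; r = 9.8 − 7.8 = 2
x=10: ŷ = 3 + 0.8·10 = 11; r = 10 − 11 = -1
Signs: + − + + −
Runs: +×1, −×1, +×2, −×1 → 4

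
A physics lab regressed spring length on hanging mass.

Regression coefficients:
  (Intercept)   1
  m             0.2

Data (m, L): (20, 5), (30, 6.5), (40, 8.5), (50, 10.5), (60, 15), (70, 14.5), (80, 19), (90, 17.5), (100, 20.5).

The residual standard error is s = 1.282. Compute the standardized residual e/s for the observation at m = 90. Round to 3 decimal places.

L̂ = 1 + 0.2·90 = 19
e = 17.5 − 19 = -1.5
e/s = -1.5 / 1.282 = -1.170

-1.170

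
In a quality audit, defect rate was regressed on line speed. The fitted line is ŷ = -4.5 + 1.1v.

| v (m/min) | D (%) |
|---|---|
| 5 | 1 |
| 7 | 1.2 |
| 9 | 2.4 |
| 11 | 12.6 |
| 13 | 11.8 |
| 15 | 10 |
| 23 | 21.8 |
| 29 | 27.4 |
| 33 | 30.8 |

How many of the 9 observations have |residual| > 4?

1

v=5: ŷ = -4.5 + 1.1·5 = 1; r = 1 − 1 = 0
v=7: ŷ = -4.5 + 1.1·7 = 3.2; r = 1.2 − 3.2 = -2
v=9: ŷ = -4.5 + 1.1·9 = 5.4; r = 2.4 − 5.4 = -3
v=11: ŷ = -4.5 + 1.1·11 = 7.6; r = 12.6 − 7.6 = 5
v=13: ŷ = -4.5 + 1.1·13 = 9.8; r = 11.8 − 9.8 = 2
v=15: ŷ = -4.5 + 1.1·15 = 12; r = 10 − 12 = -2
v=23: ŷ = -4.5 + 1.1·23 = 20.8; r = 21.8 − 20.8 = 1
v=29: ŷ = -4.5 + 1.1·29 = 27.4; r = 27.4 − 27.4 = 0
v=33: ŷ = -4.5 + 1.1·33 = 31.8; r = 30.8 − 31.8 = -1
|r| > 4: v=11 (|r|=5) → 1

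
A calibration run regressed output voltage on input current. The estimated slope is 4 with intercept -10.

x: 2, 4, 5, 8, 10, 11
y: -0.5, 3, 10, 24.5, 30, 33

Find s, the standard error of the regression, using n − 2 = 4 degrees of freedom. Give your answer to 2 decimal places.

s = 2.15

x=2: ŷ = -10 + 4·2 = -2; r = -0.5 − (-2) = 1.5
x=4: ŷ = -10 + 4·4 = 6; r = 3 − 6 = -3
x=5: ŷ = -10 + 4·5 = 10; r = 10 − 10 = 0
x=8: ŷ = -10 + 4·8 = 22; r = 24.5 − 22 = 2.5
x=10: ŷ = -10 + 4·10 = 30; r = 30 − 30 = 0
x=11: ŷ = -10 + 4·11 = 34; r = 33 − 34 = -1
SSE = 2.25 + 9 + 0 + 6.25 + 0 + 1 = 18.5
s = √(18.5/4) = √4.625 ≈ 2.15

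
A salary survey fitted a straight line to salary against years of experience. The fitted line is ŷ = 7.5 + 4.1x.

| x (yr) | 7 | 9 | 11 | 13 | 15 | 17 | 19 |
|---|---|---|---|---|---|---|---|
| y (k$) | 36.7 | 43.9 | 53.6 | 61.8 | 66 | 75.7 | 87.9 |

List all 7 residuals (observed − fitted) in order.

x=7: ŷ = 7.5 + 4.1·7 = 36.2; r = 36.7 − 36.2 = 0.5
x=9: ŷ = 7.5 + 4.1·9 = 44.4; r = 43.9 − 44.4 = -0.5
x=11: ŷ = 7.5 + 4.1·11 = 52.6; r = 53.6 − 52.6 = 1
x=13: ŷ = 7.5 + 4.1·13 = 60.8; r = 61.8 − 60.8 = 1
x=15: ŷ = 7.5 + 4.1·15 = 69; r = 66 − 69 = -3
x=17: ŷ = 7.5 + 4.1·17 = 77.2; r = 75.7 − 77.2 = -1.5
x=19: ŷ = 7.5 + 4.1·19 = 85.4; r = 87.9 − 85.4 = 2.5

0.5, -0.5, 1, 1, -3, -1.5, 2.5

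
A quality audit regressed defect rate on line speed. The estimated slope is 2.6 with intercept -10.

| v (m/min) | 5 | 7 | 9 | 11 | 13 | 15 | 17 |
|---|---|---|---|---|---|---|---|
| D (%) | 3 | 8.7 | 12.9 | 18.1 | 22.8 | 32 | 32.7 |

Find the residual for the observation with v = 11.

r = -0.5

ŷ = -10 + 2.6·11 = 18.6
r = 18.1 − 18.6 = -0.5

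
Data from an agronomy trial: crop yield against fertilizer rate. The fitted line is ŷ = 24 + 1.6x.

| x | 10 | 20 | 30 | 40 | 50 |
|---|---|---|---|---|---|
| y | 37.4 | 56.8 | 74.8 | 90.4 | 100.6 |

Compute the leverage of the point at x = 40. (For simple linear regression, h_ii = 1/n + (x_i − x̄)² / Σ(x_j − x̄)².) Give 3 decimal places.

x̄ = (10 + 20 + 30 + 40 + 50)/5 = 30
Σ(x − x̄)² = 400 + 100 + 0 + 100 + 400 = 1000
h = 1/5 + (10)²/1000 = 0.2 + 0.1 = 0.300

h = 0.300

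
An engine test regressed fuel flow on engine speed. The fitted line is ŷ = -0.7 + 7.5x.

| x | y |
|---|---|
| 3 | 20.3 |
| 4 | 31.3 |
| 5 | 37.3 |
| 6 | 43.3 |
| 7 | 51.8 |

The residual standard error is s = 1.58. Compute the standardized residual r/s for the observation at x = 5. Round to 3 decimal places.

ŷ = -0.7 + 7.5·5 = 36.8
r = 37.3 − 36.8 = 0.5
r/s = 0.5 / 1.58 = 0.316

0.316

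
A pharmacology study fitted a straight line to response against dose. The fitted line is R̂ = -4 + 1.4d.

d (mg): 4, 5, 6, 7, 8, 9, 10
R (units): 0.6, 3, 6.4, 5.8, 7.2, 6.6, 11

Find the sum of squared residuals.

d=4: R̂ = -4 + 1.4·4 = 1.6; e = 0.6 − 1.6 = -1
d=5: R̂ = -4 + 1.4·5 = 3; e = 3 − 3 = 0
d=6: R̂ = -4 + 1.4·6 = 4.4; e = 6.4 − 4.4 = 2
d=7: R̂ = -4 + 1.4·7 = 5.8; e = 5.8 − 5.8 = 0
d=8: R̂ = -4 + 1.4·8 = 7.2; e = 7.2 − 7.2 = 0
d=9: R̂ = -4 + 1.4·9 = 8.6; e = 6.6 − 8.6 = -2
d=10: R̂ = -4 + 1.4·10 = 10; e = 11 − 10 = 1
SSE = 1 + 0 + 4 + 0 + 0 + 4 + 1 = 10

SSE = 10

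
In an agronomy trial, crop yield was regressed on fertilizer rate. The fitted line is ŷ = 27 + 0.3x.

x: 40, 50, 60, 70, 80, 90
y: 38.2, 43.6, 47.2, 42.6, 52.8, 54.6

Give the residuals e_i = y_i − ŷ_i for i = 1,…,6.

x=40: ŷ = 27 + 0.3·40 = 39; e = 38.2 − 39 = -0.8
x=50: ŷ = 27 + 0.3·50 = 42; e = 43.6 − 42 = 1.6
x=60: ŷ = 27 + 0.3·60 = 45; e = 47.2 − 45 = 2.2
x=70: ŷ = 27 + 0.3·70 = 48; e = 42.6 − 48 = -5.4
x=80: ŷ = 27 + 0.3·80 = 51; e = 52.8 − 51 = 1.8
x=90: ŷ = 27 + 0.3·90 = 54; e = 54.6 − 54 = 0.6

-0.8, 1.6, 2.2, -5.4, 1.8, 0.6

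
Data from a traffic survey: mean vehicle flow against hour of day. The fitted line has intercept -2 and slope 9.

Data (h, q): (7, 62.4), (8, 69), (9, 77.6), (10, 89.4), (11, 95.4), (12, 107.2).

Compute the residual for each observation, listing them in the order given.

1.4, -1, -1.4, 1.4, -1.6, 1.2

h=7: ŷ = -2 + 9·7 = 61; r = 62.4 − 61 = 1.4
h=8: ŷ = -2 + 9·8 = 70; r = 69 − 70 = -1
h=9: ŷ = -2 + 9·9 = 79; r = 77.6 − 79 = -1.4
h=10: ŷ = -2 + 9·10 = 88; r = 89.4 − 88 = 1.4
h=11: ŷ = -2 + 9·11 = 97; r = 95.4 − 97 = -1.6
h=12: ŷ = -2 + 9·12 = 106; r = 107.2 − 106 = 1.2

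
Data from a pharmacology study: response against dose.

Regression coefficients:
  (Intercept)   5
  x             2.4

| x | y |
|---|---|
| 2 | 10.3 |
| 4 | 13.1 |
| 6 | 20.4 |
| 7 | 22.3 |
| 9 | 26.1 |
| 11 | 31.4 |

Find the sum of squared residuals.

SSE = 4

x=2: ŷ = 5 + 2.4·2 = 9.8; e = 10.3 − 9.8 = 0.5
x=4: ŷ = 5 + 2.4·4 = 14.6; e = 13.1 − 14.6 = -1.5
x=6: ŷ = 5 + 2.4·6 = 19.4; e = 20.4 − 19.4 = 1
x=7: ŷ = 5 + 2.4·7 = 21.8; e = 22.3 − 21.8 = 0.5
x=9: ŷ = 5 + 2.4·9 = 26.6; e = 26.1 − 26.6 = -0.5
x=11: ŷ = 5 + 2.4·11 = 31.4; e = 31.4 − 31.4 = 0
SSE = 0.25 + 2.25 + 1 + 0.25 + 0.25 + 0 = 4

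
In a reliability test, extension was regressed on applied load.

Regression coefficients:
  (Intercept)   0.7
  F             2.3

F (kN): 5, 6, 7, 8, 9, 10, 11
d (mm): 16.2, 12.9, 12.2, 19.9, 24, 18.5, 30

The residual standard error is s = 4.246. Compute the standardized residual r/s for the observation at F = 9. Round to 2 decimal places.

0.61

d̂ = 0.7 + 2.3·9 = 21.4
r = 24 − 21.4 = 2.6
r/s = 2.6 / 4.246 = 0.61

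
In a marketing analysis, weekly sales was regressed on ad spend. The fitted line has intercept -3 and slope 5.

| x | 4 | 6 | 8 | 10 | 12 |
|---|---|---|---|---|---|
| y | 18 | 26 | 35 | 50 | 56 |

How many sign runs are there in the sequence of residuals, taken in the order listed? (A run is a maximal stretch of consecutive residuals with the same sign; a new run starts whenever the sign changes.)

x=4: ŷ = -3 + 5·4 = 17; e = 18 − 17 = 1
x=6: ŷ = -3 + 5·6 = 27; e = 26 − 27 = -1
x=8: ŷ = -3 + 5·8 = 37; e = 35 − 37 = -2
x=10: ŷ = -3 + 5·10 = 47; e = 50 − 47 = 3
x=12: ŷ = -3 + 5·12 = 57; e = 56 − 57 = -1
Signs: + − − + −
Runs: +×1, −×2, +×1, −×1 → 4

4 runs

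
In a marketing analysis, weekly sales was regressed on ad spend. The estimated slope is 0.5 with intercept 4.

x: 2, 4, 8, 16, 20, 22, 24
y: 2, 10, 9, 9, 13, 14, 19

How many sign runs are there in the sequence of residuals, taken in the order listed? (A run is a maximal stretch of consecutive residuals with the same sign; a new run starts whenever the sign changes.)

x=2: ŷ = 4 + 0.5·2 = 5; r = 2 − 5 = -3
x=4: ŷ = 4 + 0.5·4 = 6; r = 10 − 6 = 4
x=8: ŷ = 4 + 0.5·8 = 8; r = 9 − 8 = 1
x=16: ŷ = 4 + 0.5·16 = 12; r = 9 − 12 = -3
x=20: ŷ = 4 + 0.5·20 = 14; r = 13 − 14 = -1
x=22: ŷ = 4 + 0.5·22 = 15; r = 14 − 15 = -1
x=24: ŷ = 4 + 0.5·24 = 16; r = 19 − 16 = 3
Signs: − + + − − − +
Runs: −×1, +×2, −×3, +×1 → 4

4 runs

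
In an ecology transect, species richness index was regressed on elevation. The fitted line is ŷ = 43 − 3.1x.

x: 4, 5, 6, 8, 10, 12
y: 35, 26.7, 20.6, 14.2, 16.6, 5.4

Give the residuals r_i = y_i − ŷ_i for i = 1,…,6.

4.4, -0.8, -3.8, -4, 4.6, -0.4

x=4: ŷ = 43 − 3.1·4 = 30.6; r = 35 − 30.6 = 4.4
x=5: ŷ = 43 − 3.1·5 = 27.5; r = 26.7 − 27.5 = -0.8
x=6: ŷ = 43 − 3.1·6 = 24.4; r = 20.6 − 24.4 = -3.8
x=8: ŷ = 43 − 3.1·8 = 18.2; r = 14.2 − 18.2 = -4
x=10: ŷ = 43 − 3.1·10 = 12; r = 16.6 − 12 = 4.6
x=12: ŷ = 43 − 3.1·12 = 5.8; r = 5.4 − 5.8 = -0.4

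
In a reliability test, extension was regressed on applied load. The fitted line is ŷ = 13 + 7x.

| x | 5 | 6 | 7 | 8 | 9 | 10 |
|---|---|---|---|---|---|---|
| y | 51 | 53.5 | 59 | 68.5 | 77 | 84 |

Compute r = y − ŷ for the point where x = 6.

ŷ = 13 + 7·6 = 55
r = 53.5 − 55 = -1.5

r = -1.5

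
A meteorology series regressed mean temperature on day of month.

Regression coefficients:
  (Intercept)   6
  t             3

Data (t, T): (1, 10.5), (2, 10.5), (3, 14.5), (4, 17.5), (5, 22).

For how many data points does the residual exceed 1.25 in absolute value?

2

t=1: ŷ = 6 + 3·1 = 9; r = 10.5 − 9 = 1.5
t=2: ŷ = 6 + 3·2 = 12; r = 10.5 − 12 = -1.5
t=3: ŷ = 6 + 3·3 = 15; r = 14.5 − 15 = -0.5
t=4: ŷ = 6 + 3·4 = 18; r = 17.5 − 18 = -0.5
t=5: ŷ = 6 + 3·5 = 21; r = 22 − 21 = 1
|r| > 1.25: t=1 (|r|=1.5), t=2 (|r|=1.5) → 2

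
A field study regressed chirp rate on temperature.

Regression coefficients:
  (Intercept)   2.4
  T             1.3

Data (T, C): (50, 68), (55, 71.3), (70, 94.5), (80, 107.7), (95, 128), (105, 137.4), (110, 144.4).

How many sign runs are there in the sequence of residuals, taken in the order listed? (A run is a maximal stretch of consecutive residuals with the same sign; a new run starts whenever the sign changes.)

T=50: ŷ = 2.4 + 1.3·50 = 67.4; e = 68 − 67.4 = 0.6
T=55: ŷ = 2.4 + 1.3·55 = 73.9; e = 71.3 − 73.9 = -2.6
T=70: ŷ = 2.4 + 1.3·70 = 93.4; e = 94.5 − 93.4 = 1.1
T=80: ŷ = 2.4 + 1.3·80 = 106.4; e = 107.7 − 106.4 = 1.3
T=95: ŷ = 2.4 + 1.3·95 = 125.9; e = 128 − 125.9 = 2.1
T=105: ŷ = 2.4 + 1.3·105 = 138.9; e = 137.4 − 138.9 = -1.5
T=110: ŷ = 2.4 + 1.3·110 = 145.4; e = 144.4 − 145.4 = -1
Signs: + − + + + − −
Runs: +×1, −×1, +×3, −×2 → 4

4 runs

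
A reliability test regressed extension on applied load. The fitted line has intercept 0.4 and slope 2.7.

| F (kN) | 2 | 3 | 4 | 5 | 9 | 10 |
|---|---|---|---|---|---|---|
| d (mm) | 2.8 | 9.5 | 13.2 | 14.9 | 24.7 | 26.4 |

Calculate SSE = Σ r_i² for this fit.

SSE = 16

F=2: ŷ = 0.4 + 2.7·2 = 5.8; r = 2.8 − 5.8 = -3
F=3: ŷ = 0.4 + 2.7·3 = 8.5; r = 9.5 − 8.5 = 1
F=4: ŷ = 0.4 + 2.7·4 = 11.2; r = 13.2 − 11.2 = 2
F=5: ŷ = 0.4 + 2.7·5 = 13.9; r = 14.9 − 13.9 = 1
F=9: ŷ = 0.4 + 2.7·9 = 24.7; r = 24.7 − 24.7 = 0
F=10: ŷ = 0.4 + 2.7·10 = 27.4; r = 26.4 − 27.4 = -1
SSE = 9 + 1 + 4 + 1 + 0 + 1 = 16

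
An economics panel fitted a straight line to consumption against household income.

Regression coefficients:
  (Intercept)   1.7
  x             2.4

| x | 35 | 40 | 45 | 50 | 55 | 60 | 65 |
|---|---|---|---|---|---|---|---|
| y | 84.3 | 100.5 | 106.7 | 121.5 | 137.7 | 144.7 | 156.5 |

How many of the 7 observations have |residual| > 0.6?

x=35: ŷ = 1.7 + 2.4·35 = 85.7; r = 84.3 − 85.7 = -1.4
x=40: ŷ = 1.7 + 2.4·40 = 97.7; r = 100.5 − 97.7 = 2.8
x=45: ŷ = 1.7 + 2.4·45 = 109.7; r = 106.7 − 109.7 = -3
x=50: ŷ = 1.7 + 2.4·50 = 121.7; r = 121.5 − 121.7 = -0.2
x=55: ŷ = 1.7 + 2.4·55 = 133.7; r = 137.7 − 133.7 = 4
x=60: ŷ = 1.7 + 2.4·60 = 145.7; r = 144.7 − 145.7 = -1
x=65: ŷ = 1.7 + 2.4·65 = 157.7; r = 156.5 − 157.7 = -1.2
|r| > 0.6: x=35 (|r|=1.4), x=40 (|r|=2.8), x=45 (|r|=3), x=55 (|r|=4), x=60 (|r|=1), x=65 (|r|=1.2) → 6

6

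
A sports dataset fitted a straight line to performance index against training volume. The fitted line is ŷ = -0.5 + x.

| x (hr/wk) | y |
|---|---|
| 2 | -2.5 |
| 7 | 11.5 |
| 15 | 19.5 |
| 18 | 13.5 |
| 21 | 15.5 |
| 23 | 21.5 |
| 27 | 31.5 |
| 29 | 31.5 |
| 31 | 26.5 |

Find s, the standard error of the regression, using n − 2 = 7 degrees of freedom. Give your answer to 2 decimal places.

s = 4.75

x=2: ŷ = -0.5 + 2 = 1.5; r = -2.5 − 1.5 = -4
x=7: ŷ = -0.5 + 7 = 6.5; r = 11.5 − 6.5 = 5
x=15: ŷ = -0.5 + 15 = 14.5; r = 19.5 − 14.5 = 5
x=18: ŷ = -0.5 + 18 = 17.5; r = 13.5 − 17.5 = -4
x=21: ŷ = -0.5 + 21 = 20.5; r = 15.5 − 20.5 = -5
x=23: ŷ = -0.5 + 23 = 22.5; r = 21.5 − 22.5 = -1
x=27: ŷ = -0.5 + 27 = 26.5; r = 31.5 − 26.5 = 5
x=29: ŷ = -0.5 + 29 = 28.5; r = 31.5 − 28.5 = 3
x=31: ŷ = -0.5 + 31 = 30.5; r = 26.5 − 30.5 = -4
SSE = 16 + 25 + 25 + 16 + 25 + 1 + 25 + 9 + 16 = 158
s = √(158/7) = √22.5714 ≈ 4.75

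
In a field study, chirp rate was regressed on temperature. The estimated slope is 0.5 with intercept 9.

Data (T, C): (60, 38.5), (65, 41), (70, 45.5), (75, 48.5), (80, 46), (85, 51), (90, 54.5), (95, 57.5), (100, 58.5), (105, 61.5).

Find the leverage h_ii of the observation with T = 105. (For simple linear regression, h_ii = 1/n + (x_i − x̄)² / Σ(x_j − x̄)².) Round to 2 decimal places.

h = 0.35

T̄ = (60 + 65 + 70 + 75 + 80 + 85 + 90 + 95 + 100 + 105)/10 = 82.5
Σ(T − T̄)² = 506.25 + 306.25 + 156.25 + 56.25 + 6.25 + 6.25 + 56.25 + 156.25 + 306.25 + 506.25 = 2062.5
h = 1/10 + (22.5)²/2062.5 = 0.1 + 0.245455 = 0.35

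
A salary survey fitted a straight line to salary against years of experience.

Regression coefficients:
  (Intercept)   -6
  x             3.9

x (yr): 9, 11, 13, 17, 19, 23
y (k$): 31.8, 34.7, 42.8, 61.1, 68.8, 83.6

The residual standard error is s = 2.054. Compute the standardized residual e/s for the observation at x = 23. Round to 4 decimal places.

ŷ = -6 + 3.9·23 = 83.7
e = 83.6 − 83.7 = -0.1
e/s = -0.1 / 2.054 = -0.0487

-0.0487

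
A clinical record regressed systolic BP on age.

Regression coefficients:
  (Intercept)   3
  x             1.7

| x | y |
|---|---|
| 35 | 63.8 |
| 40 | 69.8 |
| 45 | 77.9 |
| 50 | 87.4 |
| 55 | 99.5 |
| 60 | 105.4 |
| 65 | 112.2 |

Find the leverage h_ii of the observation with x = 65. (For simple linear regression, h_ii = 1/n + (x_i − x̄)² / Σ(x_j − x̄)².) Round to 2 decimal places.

h = 0.46

x̄ = (35 + 40 + 45 + 50 + 55 + 60 + 65)/7 = 50
Σ(x − x̄)² = 225 + 100 + 25 + 0 + 25 + 100 + 225 = 700
h = 1/7 + (15)²/700 = 0.142857 + 0.321429 = 0.46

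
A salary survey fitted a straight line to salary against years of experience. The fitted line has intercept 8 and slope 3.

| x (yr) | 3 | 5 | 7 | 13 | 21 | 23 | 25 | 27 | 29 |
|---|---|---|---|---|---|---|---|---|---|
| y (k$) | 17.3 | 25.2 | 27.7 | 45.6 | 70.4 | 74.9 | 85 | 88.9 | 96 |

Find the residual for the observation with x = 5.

e = 2.2

ŷ = 8 + 3·5 = 23
e = 25.2 − 23 = 2.2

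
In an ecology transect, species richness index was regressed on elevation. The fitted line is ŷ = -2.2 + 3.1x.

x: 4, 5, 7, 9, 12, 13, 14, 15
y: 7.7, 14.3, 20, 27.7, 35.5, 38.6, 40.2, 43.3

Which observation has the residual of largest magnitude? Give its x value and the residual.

x=4: ŷ = -2.2 + 3.1·4 = 10.2; e = 7.7 − 10.2 = -2.5
x=5: ŷ = -2.2 + 3.1·5 = 13.3; e = 14.3 − 13.3 = 1
x=7: ŷ = -2.2 + 3.1·7 = 19.5; e = 20 − 19.5 = 0.5
x=9: ŷ = -2.2 + 3.1·9 = 25.7; e = 27.7 − 25.7 = 2
x=12: ŷ = -2.2 + 3.1·12 = 35; e = 35.5 − 35 = 0.5
x=13: ŷ = -2.2 + 3.1·13 = 38.1; e = 38.6 − 38.1 = 0.5
x=14: ŷ = -2.2 + 3.1·14 = 41.2; e = 40.2 − 41.2 = -1
x=15: ŷ = -2.2 + 3.1·15 = 44.3; e = 43.3 − 44.3 = -1
Largest |e| is 2.5 at x = 4, residual -2.5.

x = 4, e = -2.5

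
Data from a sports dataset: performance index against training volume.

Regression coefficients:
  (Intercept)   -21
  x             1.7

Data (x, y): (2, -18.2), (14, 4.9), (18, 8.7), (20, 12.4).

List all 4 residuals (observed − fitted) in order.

-0.6, 2.1, -0.9, -0.6

x=2: ŷ = -21 + 1.7·2 = -17.6; e = -18.2 − (-17.6) = -0.6
x=14: ŷ = -21 + 1.7·14 = 2.8; e = 4.9 − 2.8 = 2.1
x=18: ŷ = -21 + 1.7·18 = 9.6; e = 8.7 − 9.6 = -0.9
x=20: ŷ = -21 + 1.7·20 = 13; e = 12.4 − 13 = -0.6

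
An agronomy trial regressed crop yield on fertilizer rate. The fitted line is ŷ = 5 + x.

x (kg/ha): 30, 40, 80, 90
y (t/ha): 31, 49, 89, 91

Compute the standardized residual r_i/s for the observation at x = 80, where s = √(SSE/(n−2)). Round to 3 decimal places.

0.707

x=30: ŷ = 5 + 30 = 35; r = 31 − 35 = -4
x=40: ŷ = 5 + 40 = 45; r = 49 − 45 = 4
x=80: ŷ = 5 + 80 = 85; r = 89 − 85 = 4
x=90: ŷ = 5 + 90 = 95; r = 91 − 95 = -4
SSE = 16 + 16 + 16 + 16 = 64
s = √(64/2) = 5.65685
r/s = 4 / 5.65685 = 0.707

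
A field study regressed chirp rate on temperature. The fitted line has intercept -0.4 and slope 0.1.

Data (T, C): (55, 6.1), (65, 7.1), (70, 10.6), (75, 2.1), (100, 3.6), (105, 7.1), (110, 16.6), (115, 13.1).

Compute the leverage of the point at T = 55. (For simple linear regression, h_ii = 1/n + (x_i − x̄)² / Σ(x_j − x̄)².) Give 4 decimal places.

T̄ = (55 + 65 + 70 + 75 + 100 + 105 + 110 + 115)/8 = 86.875
Σ(T − T̄)² = 1016.02 + 478.516 + 284.766 + 141.016 + 172.266 + 328.516 + 534.766 + 791.016 = 3746.88
h = 1/8 + (-31.875)²/3746.88 = 0.125 + 0.271163 = 0.3962

h = 0.3962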